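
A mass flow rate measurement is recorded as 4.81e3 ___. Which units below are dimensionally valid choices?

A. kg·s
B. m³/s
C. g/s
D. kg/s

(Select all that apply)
C, D

mass flow rate has SI base units: kg / s

Checking each option against kg / s:
  A. kg·s: ✗ does not match
  B. m³/s: ✗ does not match
  C. g/s: ✓ matches
  D. kg/s: ✓ matches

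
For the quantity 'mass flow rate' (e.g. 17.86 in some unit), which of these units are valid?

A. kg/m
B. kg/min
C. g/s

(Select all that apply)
B, C

mass flow rate has SI base units: kg / s

Checking each option against kg / s:
  A. kg/m: ✗ does not match
  B. kg/min: ✓ matches
  C. g/s: ✓ matches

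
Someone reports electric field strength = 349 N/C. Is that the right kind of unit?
Yes

electric field strength has SI base units: kg * m / (A * s^3)
N/C reduces to the same SI base units, so it is a valid unit for electric field strength.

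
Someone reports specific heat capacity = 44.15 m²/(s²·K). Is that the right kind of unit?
Yes

specific heat capacity has SI base units: m^2 / (s^2 * K)
m²/(s²·K) reduces to the same SI base units, so it is a valid unit for specific heat capacity.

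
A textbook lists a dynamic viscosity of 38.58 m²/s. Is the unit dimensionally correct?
No

dynamic viscosity has SI base units: kg / (m * s)
m²/s does NOT reduce to kg / (m * s); a valid unit for dynamic viscosity would be e.g. Pa·s.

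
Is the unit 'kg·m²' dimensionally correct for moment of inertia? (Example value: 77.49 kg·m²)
Yes

moment of inertia has SI base units: kg * m^2
kg·m² reduces to the same SI base units, so it is a valid unit for moment of inertia.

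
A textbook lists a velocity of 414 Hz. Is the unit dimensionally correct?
No

velocity has SI base units: m / s
Hz does NOT reduce to m / s; a valid unit for velocity would be e.g. m/s.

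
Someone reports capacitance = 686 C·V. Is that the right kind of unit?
No

capacitance has SI base units: A^2 * s^4 / (kg * m^2)
C·V does NOT reduce to A^2 * s^4 / (kg * m^2); a valid unit for capacitance would be e.g. F.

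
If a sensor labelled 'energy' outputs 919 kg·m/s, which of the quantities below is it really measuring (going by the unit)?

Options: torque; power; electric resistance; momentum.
momentum

energy should have units dimensionally equivalent to kg * m^2 / s^2 (e.g. J).
The given unit 'kg·m/s' reduces to kg * m / s. Of the listed options, that is the dimensionality of momentum.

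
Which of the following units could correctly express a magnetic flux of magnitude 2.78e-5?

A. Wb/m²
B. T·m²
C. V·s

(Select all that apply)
B, C

magnetic flux has SI base units: kg * m^2 / (A * s^2)

Checking each option against kg * m^2 / (A * s^2):
  A. Wb/m²: ✗ does not match
  B. T·m²: ✓ matches
  C. V·s: ✓ matches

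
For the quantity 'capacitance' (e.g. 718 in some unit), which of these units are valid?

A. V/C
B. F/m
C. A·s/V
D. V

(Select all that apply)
C

capacitance has SI base units: A^2 * s^4 / (kg * m^2)

Checking each option against A^2 * s^4 / (kg * m^2):
  A. V/C: ✗ does not match
  B. F/m: ✗ does not match
  C. A·s/V: ✓ matches
  D. V: ✗ does not match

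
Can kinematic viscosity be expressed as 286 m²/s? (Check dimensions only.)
Yes

kinematic viscosity has SI base units: m^2 / s
m²/s reduces to the same SI base units, so it is a valid unit for kinematic viscosity.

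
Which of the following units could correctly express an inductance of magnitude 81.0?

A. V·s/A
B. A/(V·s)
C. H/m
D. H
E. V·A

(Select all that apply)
A, D

inductance has SI base units: kg * m^2 / (A^2 * s^2)

Checking each option against kg * m^2 / (A^2 * s^2):
  A. V·s/A: ✓ matches
  B. A/(V·s): ✗ does not match
  C. H/m: ✗ does not match
  D. H: ✓ matches
  E. V·A: ✗ does not match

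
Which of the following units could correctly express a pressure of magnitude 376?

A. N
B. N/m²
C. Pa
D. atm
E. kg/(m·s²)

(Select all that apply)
B, C, D, E

pressure has SI base units: kg / (m * s^2)

Checking each option against kg / (m * s^2):
  A. N: ✗ does not match
  B. N/m²: ✓ matches
  C. Pa: ✓ matches
  D. atm: ✓ matches
  E. kg/(m·s²): ✓ matches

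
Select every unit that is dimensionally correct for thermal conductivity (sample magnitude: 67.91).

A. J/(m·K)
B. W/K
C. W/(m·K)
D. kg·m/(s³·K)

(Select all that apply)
C, D

thermal conductivity has SI base units: kg * m / (s^3 * K)

Checking each option against kg * m / (s^3 * K):
  A. J/(m·K): ✗ does not match
  B. W/K: ✗ does not match
  C. W/(m·K): ✓ matches
  D. kg·m/(s³·K): ✓ matches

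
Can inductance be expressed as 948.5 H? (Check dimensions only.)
Yes

inductance has SI base units: kg * m^2 / (A^2 * s^2)
H reduces to the same SI base units, so it is a valid unit for inductance.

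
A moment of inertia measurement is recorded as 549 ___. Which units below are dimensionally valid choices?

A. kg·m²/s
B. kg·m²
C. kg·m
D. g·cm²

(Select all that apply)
B, D

moment of inertia has SI base units: kg * m^2

Checking each option against kg * m^2:
  A. kg·m²/s: ✗ does not match
  B. kg·m²: ✓ matches
  C. kg·m: ✗ does not match
  D. g·cm²: ✓ matches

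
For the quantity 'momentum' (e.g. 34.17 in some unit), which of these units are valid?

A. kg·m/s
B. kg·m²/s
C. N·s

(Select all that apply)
A, C

momentum has SI base units: kg * m / s

Checking each option against kg * m / s:
  A. kg·m/s: ✓ matches
  B. kg·m²/s: ✗ does not match
  C. N·s: ✓ matches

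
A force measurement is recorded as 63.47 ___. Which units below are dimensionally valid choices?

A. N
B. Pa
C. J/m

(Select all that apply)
A, C

force has SI base units: kg * m / s^2

Checking each option against kg * m / s^2:
  A. N: ✓ matches
  B. Pa: ✗ does not match
  C. J/m: ✓ matches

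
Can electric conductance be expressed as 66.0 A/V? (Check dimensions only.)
Yes

electric conductance has SI base units: A^2 * s^3 / (kg * m^2)
A/V reduces to the same SI base units, so it is a valid unit for electric conductance.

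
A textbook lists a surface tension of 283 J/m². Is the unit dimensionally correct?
Yes

surface tension has SI base units: kg / s^2
J/m² reduces to the same SI base units, so it is a valid unit for surface tension.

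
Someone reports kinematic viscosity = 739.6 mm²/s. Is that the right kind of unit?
Yes

kinematic viscosity has SI base units: m^2 / s
mm²/s reduces to the same SI base units, so it is a valid unit for kinematic viscosity.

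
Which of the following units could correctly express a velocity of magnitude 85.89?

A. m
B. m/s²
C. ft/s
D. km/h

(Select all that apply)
C, D

velocity has SI base units: m / s

Checking each option against m / s:
  A. m: ✗ does not match
  B. m/s²: ✗ does not match
  C. ft/s: ✓ matches
  D. km/h: ✓ matches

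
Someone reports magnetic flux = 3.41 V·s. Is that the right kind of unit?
Yes

magnetic flux has SI base units: kg * m^2 / (A * s^2)
V·s reduces to the same SI base units, so it is a valid unit for magnetic flux.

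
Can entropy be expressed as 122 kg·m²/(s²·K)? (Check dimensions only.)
Yes

entropy has SI base units: kg * m^2 / (s^2 * K)
kg·m²/(s²·K) reduces to the same SI base units, so it is a valid unit for entropy.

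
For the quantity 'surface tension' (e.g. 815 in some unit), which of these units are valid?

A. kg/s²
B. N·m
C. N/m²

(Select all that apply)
A

surface tension has SI base units: kg / s^2

Checking each option against kg / s^2:
  A. kg/s²: ✓ matches
  B. N·m: ✗ does not match
  C. N/m²: ✗ does not match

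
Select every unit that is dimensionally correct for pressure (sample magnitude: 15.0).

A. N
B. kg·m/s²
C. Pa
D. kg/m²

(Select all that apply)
C

pressure has SI base units: kg / (m * s^2)

Checking each option against kg / (m * s^2):
  A. N: ✗ does not match
  B. kg·m/s²: ✗ does not match
  C. Pa: ✓ matches
  D. kg/m²: ✗ does not match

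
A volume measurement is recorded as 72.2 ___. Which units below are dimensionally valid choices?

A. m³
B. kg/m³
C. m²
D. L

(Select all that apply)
A, D

volume has SI base units: m^3

Checking each option against m^3:
  A. m³: ✓ matches
  B. kg/m³: ✗ does not match
  C. m²: ✗ does not match
  D. L: ✓ matches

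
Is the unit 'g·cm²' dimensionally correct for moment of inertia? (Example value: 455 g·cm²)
Yes

moment of inertia has SI base units: kg * m^2
g·cm² reduces to the same SI base units, so it is a valid unit for moment of inertia.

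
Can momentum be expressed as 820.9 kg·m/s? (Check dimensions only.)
Yes

momentum has SI base units: kg * m / s
kg·m/s reduces to the same SI base units, so it is a valid unit for momentum.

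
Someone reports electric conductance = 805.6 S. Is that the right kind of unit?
Yes

electric conductance has SI base units: A^2 * s^3 / (kg * m^2)
S reduces to the same SI base units, so it is a valid unit for electric conductance.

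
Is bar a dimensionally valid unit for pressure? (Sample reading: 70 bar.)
Yes

pressure has SI base units: kg / (m * s^2)
bar reduces to the same SI base units, so it is a valid unit for pressure.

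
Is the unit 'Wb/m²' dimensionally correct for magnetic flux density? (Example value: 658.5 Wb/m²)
Yes

magnetic flux density has SI base units: kg / (A * s^2)
Wb/m² reduces to the same SI base units, so it is a valid unit for magnetic flux density.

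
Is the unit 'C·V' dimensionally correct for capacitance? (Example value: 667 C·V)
No

capacitance has SI base units: A^2 * s^4 / (kg * m^2)
C·V does NOT reduce to A^2 * s^4 / (kg * m^2); a valid unit for capacitance would be e.g. F.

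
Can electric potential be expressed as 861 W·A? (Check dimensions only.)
No

electric potential has SI base units: kg * m^2 / (A * s^3)
W·A does NOT reduce to kg * m^2 / (A * s^3); a valid unit for electric potential would be e.g. V.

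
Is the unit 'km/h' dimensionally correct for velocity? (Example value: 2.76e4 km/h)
Yes

velocity has SI base units: m / s
km/h reduces to the same SI base units, so it is a valid unit for velocity.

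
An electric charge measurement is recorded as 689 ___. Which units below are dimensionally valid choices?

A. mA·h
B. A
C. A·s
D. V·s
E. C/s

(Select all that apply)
A, C

electric charge has SI base units: A * s

Checking each option against A * s:
  A. mA·h: ✓ matches
  B. A: ✗ does not match
  C. A·s: ✓ matches
  D. V·s: ✗ does not match
  E. C/s: ✗ does not match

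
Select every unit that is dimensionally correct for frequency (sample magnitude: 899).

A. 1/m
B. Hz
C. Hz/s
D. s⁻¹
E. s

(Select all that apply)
B, D

frequency has SI base units: 1 / s

Checking each option against 1 / s:
  A. 1/m: ✗ does not match
  B. Hz: ✓ matches
  C. Hz/s: ✗ does not match
  D. s⁻¹: ✓ matches
  E. s: ✗ does not match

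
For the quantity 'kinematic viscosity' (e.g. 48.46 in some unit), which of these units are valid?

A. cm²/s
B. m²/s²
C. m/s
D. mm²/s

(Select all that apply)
A, D

kinematic viscosity has SI base units: m^2 / s

Checking each option against m^2 / s:
  A. cm²/s: ✓ matches
  B. m²/s²: ✗ does not match
  C. m/s: ✗ does not match
  D. mm²/s: ✓ matches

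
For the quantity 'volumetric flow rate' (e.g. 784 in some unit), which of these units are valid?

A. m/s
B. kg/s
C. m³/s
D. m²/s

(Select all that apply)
C

volumetric flow rate has SI base units: m^3 / s

Checking each option against m^3 / s:
  A. m/s: ✗ does not match
  B. kg/s: ✗ does not match
  C. m³/s: ✓ matches
  D. m²/s: ✗ does not match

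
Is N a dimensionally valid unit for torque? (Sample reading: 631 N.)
No

torque has SI base units: kg * m^2 / s^2
N does NOT reduce to kg * m^2 / s^2; a valid unit for torque would be e.g. N·m.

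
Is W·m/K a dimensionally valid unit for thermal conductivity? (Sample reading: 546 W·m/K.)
No

thermal conductivity has SI base units: kg * m / (s^3 * K)
W·m/K does NOT reduce to kg * m / (s^3 * K); a valid unit for thermal conductivity would be e.g. W/(m·K).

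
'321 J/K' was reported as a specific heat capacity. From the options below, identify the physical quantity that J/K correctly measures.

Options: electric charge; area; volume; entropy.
entropy

specific heat capacity should have units dimensionally equivalent to m^2 / (s^2 * K) (e.g. J/(kg·K)).
The given unit 'J/K' reduces to kg * m^2 / (s^2 * K). Of the listed options, that is the dimensionality of entropy.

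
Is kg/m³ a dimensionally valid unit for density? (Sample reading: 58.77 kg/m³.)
Yes

density has SI base units: kg / m^3
kg/m³ reduces to the same SI base units, so it is a valid unit for density.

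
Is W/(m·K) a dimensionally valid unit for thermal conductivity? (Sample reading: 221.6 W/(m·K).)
Yes

thermal conductivity has SI base units: kg * m / (s^3 * K)
W/(m·K) reduces to the same SI base units, so it is a valid unit for thermal conductivity.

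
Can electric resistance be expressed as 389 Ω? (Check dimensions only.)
Yes

electric resistance has SI base units: kg * m^2 / (A^2 * s^3)
Ω reduces to the same SI base units, so it is a valid unit for electric resistance.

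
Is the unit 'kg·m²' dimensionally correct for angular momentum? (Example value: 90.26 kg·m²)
No

angular momentum has SI base units: kg * m^2 / s
kg·m² does NOT reduce to kg * m^2 / s; a valid unit for angular momentum would be e.g. kg·m²/s.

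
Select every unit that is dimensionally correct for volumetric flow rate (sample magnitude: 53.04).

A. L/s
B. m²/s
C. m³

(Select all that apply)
A

volumetric flow rate has SI base units: m^3 / s

Checking each option against m^3 / s:
  A. L/s: ✓ matches
  B. m²/s: ✗ does not match
  C. m³: ✗ does not match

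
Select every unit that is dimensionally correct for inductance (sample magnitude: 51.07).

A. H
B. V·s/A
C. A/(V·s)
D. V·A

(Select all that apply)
A, B

inductance has SI base units: kg * m^2 / (A^2 * s^2)

Checking each option against kg * m^2 / (A^2 * s^2):
  A. H: ✓ matches
  B. V·s/A: ✓ matches
  C. A/(V·s): ✗ does not match
  D. V·A: ✗ does not match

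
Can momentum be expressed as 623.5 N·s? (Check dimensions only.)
Yes

momentum has SI base units: kg * m / s
N·s reduces to the same SI base units, so it is a valid unit for momentum.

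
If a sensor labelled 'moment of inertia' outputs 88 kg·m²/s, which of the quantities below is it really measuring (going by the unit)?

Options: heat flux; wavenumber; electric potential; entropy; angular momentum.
angular momentum

moment of inertia should have units dimensionally equivalent to kg * m^2 (e.g. kg·m²).
The given unit 'kg·m²/s' reduces to kg * m^2 / s. Of the listed options, that is the dimensionality of angular momentum.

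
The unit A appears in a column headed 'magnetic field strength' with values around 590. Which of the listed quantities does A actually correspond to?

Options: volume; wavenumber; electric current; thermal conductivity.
electric current

magnetic field strength should have units dimensionally equivalent to A / m (e.g. A/m).
The given unit 'A' reduces to A. Of the listed options, that is the dimensionality of electric current.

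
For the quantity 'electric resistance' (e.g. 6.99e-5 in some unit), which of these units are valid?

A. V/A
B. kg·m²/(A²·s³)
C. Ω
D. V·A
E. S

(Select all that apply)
A, B, C

electric resistance has SI base units: kg * m^2 / (A^2 * s^3)

Checking each option against kg * m^2 / (A^2 * s^3):
  A. V/A: ✓ matches
  B. kg·m²/(A²·s³): ✓ matches
  C. Ω: ✓ matches
  D. V·A: ✗ does not match
  E. S: ✗ does not match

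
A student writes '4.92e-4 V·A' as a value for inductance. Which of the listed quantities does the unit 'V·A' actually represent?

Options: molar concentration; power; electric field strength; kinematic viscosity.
power

inductance should have units dimensionally equivalent to kg * m^2 / (A^2 * s^2) (e.g. H).
The given unit 'V·A' reduces to kg * m^2 / s^3. Of the listed options, that is the dimensionality of power.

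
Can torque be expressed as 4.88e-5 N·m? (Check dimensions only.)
Yes

torque has SI base units: kg * m^2 / s^2
N·m reduces to the same SI base units, so it is a valid unit for torque.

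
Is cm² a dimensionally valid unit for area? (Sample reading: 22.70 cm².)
Yes

area has SI base units: m^2
cm² reduces to the same SI base units, so it is a valid unit for area.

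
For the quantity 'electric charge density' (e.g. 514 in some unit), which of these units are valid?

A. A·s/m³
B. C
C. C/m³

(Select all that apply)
A, C

electric charge density has SI base units: A * s / m^3

Checking each option against A * s / m^3:
  A. A·s/m³: ✓ matches
  B. C: ✗ does not match
  C. C/m³: ✓ matches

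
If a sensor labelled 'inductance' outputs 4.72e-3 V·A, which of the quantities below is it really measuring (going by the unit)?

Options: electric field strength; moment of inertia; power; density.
power

inductance should have units dimensionally equivalent to kg * m^2 / (A^2 * s^2) (e.g. H).
The given unit 'V·A' reduces to kg * m^2 / s^3. Of the listed options, that is the dimensionality of power.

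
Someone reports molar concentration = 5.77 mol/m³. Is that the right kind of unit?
Yes

molar concentration has SI base units: mol / m^3
mol/m³ reduces to the same SI base units, so it is a valid unit for molar concentration.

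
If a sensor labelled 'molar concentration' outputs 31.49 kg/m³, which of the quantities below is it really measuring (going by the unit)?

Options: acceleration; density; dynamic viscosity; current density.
density

molar concentration should have units dimensionally equivalent to mol / m^3 (e.g. mol/m³).
The given unit 'kg/m³' reduces to kg / m^3. Of the listed options, that is the dimensionality of density.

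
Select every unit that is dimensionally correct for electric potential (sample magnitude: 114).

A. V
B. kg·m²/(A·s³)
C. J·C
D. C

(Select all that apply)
A, B

electric potential has SI base units: kg * m^2 / (A * s^3)

Checking each option against kg * m^2 / (A * s^3):
  A. V: ✓ matches
  B. kg·m²/(A·s³): ✓ matches
  C. J·C: ✗ does not match
  D. C: ✗ does not match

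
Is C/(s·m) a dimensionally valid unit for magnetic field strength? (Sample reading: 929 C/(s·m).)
Yes

magnetic field strength has SI base units: A / m
C/(s·m) reduces to the same SI base units, so it is a valid unit for magnetic field strength.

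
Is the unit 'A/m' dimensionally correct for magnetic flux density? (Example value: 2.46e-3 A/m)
No

magnetic flux density has SI base units: kg / (A * s^2)
A/m does NOT reduce to kg / (A * s^2); a valid unit for magnetic flux density would be e.g. T.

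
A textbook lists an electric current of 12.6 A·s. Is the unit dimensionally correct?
No

electric current has SI base units: A
A·s does NOT reduce to A; a valid unit for electric current would be e.g. A.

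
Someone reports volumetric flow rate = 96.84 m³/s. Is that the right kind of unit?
Yes

volumetric flow rate has SI base units: m^3 / s
m³/s reduces to the same SI base units, so it is a valid unit for volumetric flow rate.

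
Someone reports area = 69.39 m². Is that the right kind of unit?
Yes

area has SI base units: m^2
m² reduces to the same SI base units, so it is a valid unit for area.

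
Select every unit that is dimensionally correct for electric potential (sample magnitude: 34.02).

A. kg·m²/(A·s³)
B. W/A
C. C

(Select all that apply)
A, B

electric potential has SI base units: kg * m^2 / (A * s^3)

Checking each option against kg * m^2 / (A * s^3):
  A. kg·m²/(A·s³): ✓ matches
  B. W/A: ✓ matches
  C. C: ✗ does not match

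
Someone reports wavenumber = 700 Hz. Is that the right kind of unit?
No

wavenumber has SI base units: 1 / m
Hz does NOT reduce to 1 / m; a valid unit for wavenumber would be e.g. 1/m.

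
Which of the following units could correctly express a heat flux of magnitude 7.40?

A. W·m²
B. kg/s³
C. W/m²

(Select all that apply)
B, C

heat flux has SI base units: kg / s^3

Checking each option against kg / s^3:
  A. W·m²: ✗ does not match
  B. kg/s³: ✓ matches
  C. W/m²: ✓ matches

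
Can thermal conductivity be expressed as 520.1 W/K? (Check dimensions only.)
No

thermal conductivity has SI base units: kg * m / (s^3 * K)
W/K does NOT reduce to kg * m / (s^3 * K); a valid unit for thermal conductivity would be e.g. W/(m·K).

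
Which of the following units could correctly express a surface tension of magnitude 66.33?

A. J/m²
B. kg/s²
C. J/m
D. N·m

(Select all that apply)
A, B

surface tension has SI base units: kg / s^2

Checking each option against kg / s^2:
  A. J/m²: ✓ matches
  B. kg/s²: ✓ matches
  C. J/m: ✗ does not match
  D. N·m: ✗ does not match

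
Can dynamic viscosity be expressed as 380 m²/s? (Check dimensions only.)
No

dynamic viscosity has SI base units: kg / (m * s)
m²/s does NOT reduce to kg / (m * s); a valid unit for dynamic viscosity would be e.g. Pa·s.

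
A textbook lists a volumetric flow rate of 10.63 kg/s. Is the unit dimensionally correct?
No

volumetric flow rate has SI base units: m^3 / s
kg/s does NOT reduce to m^3 / s; a valid unit for volumetric flow rate would be e.g. m³/s.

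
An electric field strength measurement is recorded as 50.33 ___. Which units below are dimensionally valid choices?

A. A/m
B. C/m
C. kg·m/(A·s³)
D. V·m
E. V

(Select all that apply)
C

electric field strength has SI base units: kg * m / (A * s^3)

Checking each option against kg * m / (A * s^3):
  A. A/m: ✗ does not match
  B. C/m: ✗ does not match
  C. kg·m/(A·s³): ✓ matches
  D. V·m: ✗ does not match
  E. V: ✗ does not match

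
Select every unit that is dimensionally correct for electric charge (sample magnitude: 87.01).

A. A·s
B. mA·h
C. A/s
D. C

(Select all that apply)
A, B, D

electric charge has SI base units: A * s

Checking each option against A * s:
  A. A·s: ✓ matches
  B. mA·h: ✓ matches
  C. A/s: ✗ does not match
  D. C: ✓ matches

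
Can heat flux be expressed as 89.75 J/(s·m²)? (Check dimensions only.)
Yes

heat flux has SI base units: kg / s^3
J/(s·m²) reduces to the same SI base units, so it is a valid unit for heat flux.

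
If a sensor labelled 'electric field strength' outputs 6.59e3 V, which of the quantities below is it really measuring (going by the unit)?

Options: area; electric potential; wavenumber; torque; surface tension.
electric potential

electric field strength should have units dimensionally equivalent to kg * m / (A * s^3) (e.g. V/m).
The given unit 'V' reduces to kg * m^2 / (A * s^3). Of the listed options, that is the dimensionality of electric potential.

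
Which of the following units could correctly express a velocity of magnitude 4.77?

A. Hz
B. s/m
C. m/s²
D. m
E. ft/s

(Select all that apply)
E

velocity has SI base units: m / s

Checking each option against m / s:
  A. Hz: ✗ does not match
  B. s/m: ✗ does not match
  C. m/s²: ✗ does not match
  D. m: ✗ does not match
  E. ft/s: ✓ matches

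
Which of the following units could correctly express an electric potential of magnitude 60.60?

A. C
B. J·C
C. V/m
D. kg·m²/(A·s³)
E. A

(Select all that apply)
D

electric potential has SI base units: kg * m^2 / (A * s^3)

Checking each option against kg * m^2 / (A * s^3):
  A. C: ✗ does not match
  B. J·C: ✗ does not match
  C. V/m: ✗ does not match
  D. kg·m²/(A·s³): ✓ matches
  E. A: ✗ does not match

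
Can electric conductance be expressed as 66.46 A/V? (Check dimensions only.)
Yes

electric conductance has SI base units: A^2 * s^3 / (kg * m^2)
A/V reduces to the same SI base units, so it is a valid unit for electric conductance.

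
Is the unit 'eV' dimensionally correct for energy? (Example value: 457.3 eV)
Yes

energy has SI base units: kg * m^2 / s^2
eV reduces to the same SI base units, so it is a valid unit for energy.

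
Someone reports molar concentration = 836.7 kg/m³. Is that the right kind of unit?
No

molar concentration has SI base units: mol / m^3
kg/m³ does NOT reduce to mol / m^3; a valid unit for molar concentration would be e.g. mol/m³.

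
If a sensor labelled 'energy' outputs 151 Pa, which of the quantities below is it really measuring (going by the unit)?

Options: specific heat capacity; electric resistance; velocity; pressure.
pressure

energy should have units dimensionally equivalent to kg * m^2 / s^2 (e.g. J).
The given unit 'Pa' reduces to kg / (m * s^2). Of the listed options, that is the dimensionality of pressure.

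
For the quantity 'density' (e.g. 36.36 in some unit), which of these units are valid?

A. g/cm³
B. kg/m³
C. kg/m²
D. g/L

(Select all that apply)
A, B, D

density has SI base units: kg / m^3

Checking each option against kg / m^3:
  A. g/cm³: ✓ matches
  B. kg/m³: ✓ matches
  C. kg/m²: ✗ does not match
  D. g/L: ✓ matches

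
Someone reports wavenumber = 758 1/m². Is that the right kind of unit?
No

wavenumber has SI base units: 1 / m
1/m² does NOT reduce to 1 / m; a valid unit for wavenumber would be e.g. 1/m.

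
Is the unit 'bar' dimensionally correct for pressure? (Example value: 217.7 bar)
Yes

pressure has SI base units: kg / (m * s^2)
bar reduces to the same SI base units, so it is a valid unit for pressure.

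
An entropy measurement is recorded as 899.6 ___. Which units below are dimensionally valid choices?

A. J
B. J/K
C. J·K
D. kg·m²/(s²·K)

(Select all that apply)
B, D

entropy has SI base units: kg * m^2 / (s^2 * K)

Checking each option against kg * m^2 / (s^2 * K):
  A. J: ✗ does not match
  B. J/K: ✓ matches
  C. J·K: ✗ does not match
  D. kg·m²/(s²·K): ✓ matches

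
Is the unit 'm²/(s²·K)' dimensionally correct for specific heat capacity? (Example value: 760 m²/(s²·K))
Yes

specific heat capacity has SI base units: m^2 / (s^2 * K)
m²/(s²·K) reduces to the same SI base units, so it is a valid unit for specific heat capacity.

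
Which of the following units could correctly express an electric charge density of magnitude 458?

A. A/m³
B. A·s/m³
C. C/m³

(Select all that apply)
B, C

electric charge density has SI base units: A * s / m^3

Checking each option against A * s / m^3:
  A. A/m³: ✗ does not match
  B. A·s/m³: ✓ matches
  C. C/m³: ✓ matches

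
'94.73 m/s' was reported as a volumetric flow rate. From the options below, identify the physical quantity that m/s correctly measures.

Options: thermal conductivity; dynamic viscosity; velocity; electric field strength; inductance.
velocity

volumetric flow rate should have units dimensionally equivalent to m^3 / s (e.g. m³/s).
The given unit 'm/s' reduces to m / s. Of the listed options, that is the dimensionality of velocity.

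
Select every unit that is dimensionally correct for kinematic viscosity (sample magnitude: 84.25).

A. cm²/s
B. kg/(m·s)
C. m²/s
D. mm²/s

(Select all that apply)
A, C, D

kinematic viscosity has SI base units: m^2 / s

Checking each option against m^2 / s:
  A. cm²/s: ✓ matches
  B. kg/(m·s): ✗ does not match
  C. m²/s: ✓ matches
  D. mm²/s: ✓ matches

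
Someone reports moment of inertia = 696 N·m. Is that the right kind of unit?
No

moment of inertia has SI base units: kg * m^2
N·m does NOT reduce to kg * m^2; a valid unit for moment of inertia would be e.g. kg·m².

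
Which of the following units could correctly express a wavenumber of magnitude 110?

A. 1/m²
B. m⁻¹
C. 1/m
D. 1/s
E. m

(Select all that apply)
B, C

wavenumber has SI base units: 1 / m

Checking each option against 1 / m:
  A. 1/m²: ✗ does not match
  B. m⁻¹: ✓ matches
  C. 1/m: ✓ matches
  D. 1/s: ✗ does not match
  E. m: ✗ does not match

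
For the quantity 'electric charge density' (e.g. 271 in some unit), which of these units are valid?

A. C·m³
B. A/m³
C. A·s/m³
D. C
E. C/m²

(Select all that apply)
C

electric charge density has SI base units: A * s / m^3

Checking each option against A * s / m^3:
  A. C·m³: ✗ does not match
  B. A/m³: ✗ does not match
  C. A·s/m³: ✓ matches
  D. C: ✗ does not match
  E. C/m²: ✗ does not match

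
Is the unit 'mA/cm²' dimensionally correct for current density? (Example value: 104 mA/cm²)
Yes

current density has SI base units: A / m^2
mA/cm² reduces to the same SI base units, so it is a valid unit for current density.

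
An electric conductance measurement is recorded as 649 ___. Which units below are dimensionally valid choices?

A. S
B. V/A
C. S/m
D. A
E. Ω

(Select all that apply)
A

electric conductance has SI base units: A^2 * s^3 / (kg * m^2)

Checking each option against A^2 * s^3 / (kg * m^2):
  A. S: ✓ matches
  B. V/A: ✗ does not match
  C. S/m: ✗ does not match
  D. A: ✗ does not match
  E. Ω: ✗ does not match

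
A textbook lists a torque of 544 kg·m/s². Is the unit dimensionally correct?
No

torque has SI base units: kg * m^2 / s^2
kg·m/s² does NOT reduce to kg * m^2 / s^2; a valid unit for torque would be e.g. N·m.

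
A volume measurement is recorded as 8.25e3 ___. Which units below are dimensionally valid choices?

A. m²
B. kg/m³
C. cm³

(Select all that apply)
C

volume has SI base units: m^3

Checking each option against m^3:
  A. m²: ✗ does not match
  B. kg/m³: ✗ does not match
  C. cm³: ✓ matches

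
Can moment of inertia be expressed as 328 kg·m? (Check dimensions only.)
No

moment of inertia has SI base units: kg * m^2
kg·m does NOT reduce to kg * m^2; a valid unit for moment of inertia would be e.g. kg·m².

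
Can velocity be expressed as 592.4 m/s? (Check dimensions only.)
Yes

velocity has SI base units: m / s
m/s reduces to the same SI base units, so it is a valid unit for velocity.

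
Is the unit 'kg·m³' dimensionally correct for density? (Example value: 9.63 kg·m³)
No

density has SI base units: kg / m^3
kg·m³ does NOT reduce to kg / m^3; a valid unit for density would be e.g. kg/m³.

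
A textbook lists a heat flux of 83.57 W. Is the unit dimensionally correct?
No

heat flux has SI base units: kg / s^3
W does NOT reduce to kg / s^3; a valid unit for heat flux would be e.g. W/m².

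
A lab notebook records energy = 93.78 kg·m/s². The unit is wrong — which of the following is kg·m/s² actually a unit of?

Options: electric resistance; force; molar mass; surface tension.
force

energy should have units dimensionally equivalent to kg * m^2 / s^2 (e.g. J).
The given unit 'kg·m/s²' reduces to kg * m / s^2. Of the listed options, that is the dimensionality of force.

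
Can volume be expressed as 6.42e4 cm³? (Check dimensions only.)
Yes

volume has SI base units: m^3
cm³ reduces to the same SI base units, so it is a valid unit for volume.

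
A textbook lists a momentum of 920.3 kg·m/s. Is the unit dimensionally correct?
Yes

momentum has SI base units: kg * m / s
kg·m/s reduces to the same SI base units, so it is a valid unit for momentum.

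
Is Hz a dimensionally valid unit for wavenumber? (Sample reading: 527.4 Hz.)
No

wavenumber has SI base units: 1 / m
Hz does NOT reduce to 1 / m; a valid unit for wavenumber would be e.g. 1/m.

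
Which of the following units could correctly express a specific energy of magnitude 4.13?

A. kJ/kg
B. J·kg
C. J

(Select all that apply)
A

specific energy has SI base units: m^2 / s^2

Checking each option against m^2 / s^2:
  A. kJ/kg: ✓ matches
  B. J·kg: ✗ does not match
  C. J: ✗ does not match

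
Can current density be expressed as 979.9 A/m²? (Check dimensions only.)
Yes

current density has SI base units: A / m^2
A/m² reduces to the same SI base units, so it is a valid unit for current density.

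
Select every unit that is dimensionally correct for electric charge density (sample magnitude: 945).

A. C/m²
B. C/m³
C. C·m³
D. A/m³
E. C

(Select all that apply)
B

electric charge density has SI base units: A * s / m^3

Checking each option against A * s / m^3:
  A. C/m²: ✗ does not match
  B. C/m³: ✓ matches
  C. C·m³: ✗ does not match
  D. A/m³: ✗ does not match
  E. C: ✗ does not match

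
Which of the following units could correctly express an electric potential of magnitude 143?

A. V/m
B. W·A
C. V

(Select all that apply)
C

electric potential has SI base units: kg * m^2 / (A * s^3)

Checking each option against kg * m^2 / (A * s^3):
  A. V/m: ✗ does not match
  B. W·A: ✗ does not match
  C. V: ✓ matches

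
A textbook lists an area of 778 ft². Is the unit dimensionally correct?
Yes

area has SI base units: m^2
ft² reduces to the same SI base units, so it is a valid unit for area.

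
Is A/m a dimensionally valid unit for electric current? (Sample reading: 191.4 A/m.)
No

electric current has SI base units: A
A/m does NOT reduce to A; a valid unit for electric current would be e.g. A.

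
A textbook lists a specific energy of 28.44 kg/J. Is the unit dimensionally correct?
No

specific energy has SI base units: m^2 / s^2
kg/J does NOT reduce to m^2 / s^2; a valid unit for specific energy would be e.g. J/kg.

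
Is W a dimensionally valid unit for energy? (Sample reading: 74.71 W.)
No

energy has SI base units: kg * m^2 / s^2
W does NOT reduce to kg * m^2 / s^2; a valid unit for energy would be e.g. J.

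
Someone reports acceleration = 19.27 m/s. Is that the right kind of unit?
No

acceleration has SI base units: m / s^2
m/s does NOT reduce to m / s^2; a valid unit for acceleration would be e.g. m/s².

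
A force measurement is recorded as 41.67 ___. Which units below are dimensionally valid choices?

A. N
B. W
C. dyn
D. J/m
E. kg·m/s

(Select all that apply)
A, C, D

force has SI base units: kg * m / s^2

Checking each option against kg * m / s^2:
  A. N: ✓ matches
  B. W: ✗ does not match
  C. dyn: ✓ matches
  D. J/m: ✓ matches
  E. kg·m/s: ✗ does not match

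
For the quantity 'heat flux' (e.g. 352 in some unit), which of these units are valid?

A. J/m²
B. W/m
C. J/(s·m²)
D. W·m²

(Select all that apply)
C

heat flux has SI base units: kg / s^3

Checking each option against kg / s^3:
  A. J/m²: ✗ does not match
  B. W/m: ✗ does not match
  C. J/(s·m²): ✓ matches
  D. W·m²: ✗ does not match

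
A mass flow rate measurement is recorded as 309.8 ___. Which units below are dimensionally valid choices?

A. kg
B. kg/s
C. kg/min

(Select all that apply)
B, C

mass flow rate has SI base units: kg / s

Checking each option against kg / s:
  A. kg: ✗ does not match
  B. kg/s: ✓ matches
  C. kg/min: ✓ matches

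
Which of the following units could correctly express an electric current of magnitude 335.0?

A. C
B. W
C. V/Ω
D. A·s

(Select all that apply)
C

electric current has SI base units: A

Checking each option against A:
  A. C: ✗ does not match
  B. W: ✗ does not match
  C. V/Ω: ✓ matches
  D. A·s: ✗ does not match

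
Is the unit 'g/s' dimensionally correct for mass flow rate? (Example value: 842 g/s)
Yes

mass flow rate has SI base units: kg / s
g/s reduces to the same SI base units, so it is a valid unit for mass flow rate.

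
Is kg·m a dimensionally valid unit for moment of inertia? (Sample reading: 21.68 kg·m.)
No

moment of inertia has SI base units: kg * m^2
kg·m does NOT reduce to kg * m^2; a valid unit for moment of inertia would be e.g. kg·m².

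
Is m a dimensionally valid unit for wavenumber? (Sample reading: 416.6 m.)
No

wavenumber has SI base units: 1 / m
m does NOT reduce to 1 / m; a valid unit for wavenumber would be e.g. 1/m.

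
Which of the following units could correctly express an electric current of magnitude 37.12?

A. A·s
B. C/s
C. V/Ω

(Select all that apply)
B, C

electric current has SI base units: A

Checking each option against A:
  A. A·s: ✗ does not match
  B. C/s: ✓ matches
  C. V/Ω: ✓ matches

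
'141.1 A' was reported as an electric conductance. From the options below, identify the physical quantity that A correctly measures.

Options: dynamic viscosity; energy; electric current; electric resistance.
electric current

electric conductance should have units dimensionally equivalent to A^2 * s^3 / (kg * m^2) (e.g. S).
The given unit 'A' reduces to A. Of the listed options, that is the dimensionality of electric current.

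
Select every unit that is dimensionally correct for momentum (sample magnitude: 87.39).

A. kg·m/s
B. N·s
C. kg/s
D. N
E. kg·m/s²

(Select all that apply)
A, B

momentum has SI base units: kg * m / s

Checking each option against kg * m / s:
  A. kg·m/s: ✓ matches
  B. N·s: ✓ matches
  C. kg/s: ✗ does not match
  D. N: ✗ does not match
  E. kg·m/s²: ✗ does not match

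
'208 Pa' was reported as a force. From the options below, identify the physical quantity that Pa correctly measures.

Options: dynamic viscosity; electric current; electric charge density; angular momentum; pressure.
pressure

force should have units dimensionally equivalent to kg * m / s^2 (e.g. N).
The given unit 'Pa' reduces to kg / (m * s^2). Of the listed options, that is the dimensionality of pressure.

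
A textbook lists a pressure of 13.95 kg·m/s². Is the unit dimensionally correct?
No

pressure has SI base units: kg / (m * s^2)
kg·m/s² does NOT reduce to kg / (m * s^2); a valid unit for pressure would be e.g. Pa.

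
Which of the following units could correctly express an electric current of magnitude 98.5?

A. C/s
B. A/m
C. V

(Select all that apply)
A

electric current has SI base units: A

Checking each option against A:
  A. C/s: ✓ matches
  B. A/m: ✗ does not match
  C. V: ✗ does not match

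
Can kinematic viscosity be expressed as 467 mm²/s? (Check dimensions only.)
Yes

kinematic viscosity has SI base units: m^2 / s
mm²/s reduces to the same SI base units, so it is a valid unit for kinematic viscosity.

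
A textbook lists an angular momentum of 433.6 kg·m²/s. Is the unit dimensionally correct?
Yes

angular momentum has SI base units: kg * m^2 / s
kg·m²/s reduces to the same SI base units, so it is a valid unit for angular momentum.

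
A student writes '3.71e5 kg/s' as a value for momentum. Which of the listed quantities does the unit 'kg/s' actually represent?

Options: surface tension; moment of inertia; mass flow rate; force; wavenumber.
mass flow rate

momentum should have units dimensionally equivalent to kg * m / s (e.g. kg·m/s).
The given unit 'kg/s' reduces to kg / s. Of the listed options, that is the dimensionality of mass flow rate.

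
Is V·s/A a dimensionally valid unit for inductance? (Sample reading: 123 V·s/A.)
Yes

inductance has SI base units: kg * m^2 / (A^2 * s^2)
V·s/A reduces to the same SI base units, so it is a valid unit for inductance.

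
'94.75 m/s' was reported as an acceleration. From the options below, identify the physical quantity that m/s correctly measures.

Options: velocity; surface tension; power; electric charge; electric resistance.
velocity

acceleration should have units dimensionally equivalent to m / s^2 (e.g. m/s²).
The given unit 'm/s' reduces to m / s. Of the listed options, that is the dimensionality of velocity.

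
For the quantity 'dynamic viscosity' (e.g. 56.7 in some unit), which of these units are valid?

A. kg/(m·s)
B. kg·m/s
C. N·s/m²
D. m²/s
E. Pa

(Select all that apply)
A, C

dynamic viscosity has SI base units: kg / (m * s)

Checking each option against kg / (m * s):
  A. kg/(m·s): ✓ matches
  B. kg·m/s: ✗ does not match
  C. N·s/m²: ✓ matches
  D. m²/s: ✗ does not match
  E. Pa: ✗ does not match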